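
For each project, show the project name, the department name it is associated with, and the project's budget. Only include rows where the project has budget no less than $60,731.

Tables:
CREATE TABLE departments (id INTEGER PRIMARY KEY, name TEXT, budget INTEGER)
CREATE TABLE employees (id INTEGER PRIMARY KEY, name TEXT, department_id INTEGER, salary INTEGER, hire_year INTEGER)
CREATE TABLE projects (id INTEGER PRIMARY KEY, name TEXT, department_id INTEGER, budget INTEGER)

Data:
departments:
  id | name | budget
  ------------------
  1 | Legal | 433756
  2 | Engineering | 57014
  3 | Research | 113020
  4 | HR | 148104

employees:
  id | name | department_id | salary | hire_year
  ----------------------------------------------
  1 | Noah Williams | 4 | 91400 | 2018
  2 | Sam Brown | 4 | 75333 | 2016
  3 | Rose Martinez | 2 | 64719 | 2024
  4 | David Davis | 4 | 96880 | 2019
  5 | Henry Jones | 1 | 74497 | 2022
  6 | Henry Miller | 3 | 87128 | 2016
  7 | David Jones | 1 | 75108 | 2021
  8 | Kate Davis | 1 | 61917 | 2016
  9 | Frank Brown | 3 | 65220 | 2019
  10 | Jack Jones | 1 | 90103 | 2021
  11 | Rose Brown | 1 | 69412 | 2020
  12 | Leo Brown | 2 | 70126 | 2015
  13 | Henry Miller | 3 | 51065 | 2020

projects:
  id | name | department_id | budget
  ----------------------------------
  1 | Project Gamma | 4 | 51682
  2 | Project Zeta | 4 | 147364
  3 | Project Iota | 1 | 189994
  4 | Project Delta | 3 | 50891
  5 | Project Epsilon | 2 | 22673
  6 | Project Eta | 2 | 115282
SELECT c.name, p.name AS department, c.budget FROM projects c JOIN departments p ON c.department_id = p.id WHERE c.budget >= 60731

Execution result:
name | department | budget
Project Zeta | HR | 147364
Project Iota | Legal | 189994
Project Eta | Engineering | 115282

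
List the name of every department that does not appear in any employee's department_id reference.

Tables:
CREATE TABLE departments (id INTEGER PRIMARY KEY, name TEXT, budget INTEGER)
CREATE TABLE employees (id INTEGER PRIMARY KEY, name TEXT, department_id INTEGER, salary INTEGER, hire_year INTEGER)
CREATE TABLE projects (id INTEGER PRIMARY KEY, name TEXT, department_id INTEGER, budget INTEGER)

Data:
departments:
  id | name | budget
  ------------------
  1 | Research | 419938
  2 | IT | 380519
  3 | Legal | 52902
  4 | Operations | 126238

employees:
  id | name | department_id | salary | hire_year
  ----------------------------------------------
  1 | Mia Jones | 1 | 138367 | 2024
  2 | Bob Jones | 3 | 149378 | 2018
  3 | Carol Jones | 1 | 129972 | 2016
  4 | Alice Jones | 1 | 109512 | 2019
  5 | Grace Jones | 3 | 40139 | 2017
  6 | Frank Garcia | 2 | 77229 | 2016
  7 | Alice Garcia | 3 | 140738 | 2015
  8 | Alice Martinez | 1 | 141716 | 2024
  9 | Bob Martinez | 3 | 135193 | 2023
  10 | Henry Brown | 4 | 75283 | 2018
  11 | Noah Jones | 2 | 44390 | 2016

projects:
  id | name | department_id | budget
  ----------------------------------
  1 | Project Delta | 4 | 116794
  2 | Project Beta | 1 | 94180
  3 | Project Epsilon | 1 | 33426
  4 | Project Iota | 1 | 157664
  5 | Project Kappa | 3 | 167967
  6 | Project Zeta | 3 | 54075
SELECT p.name FROM departments p LEFT JOIN employees c ON c.department_id = p.id WHERE c.id IS NULL

Execution result:
(no rows)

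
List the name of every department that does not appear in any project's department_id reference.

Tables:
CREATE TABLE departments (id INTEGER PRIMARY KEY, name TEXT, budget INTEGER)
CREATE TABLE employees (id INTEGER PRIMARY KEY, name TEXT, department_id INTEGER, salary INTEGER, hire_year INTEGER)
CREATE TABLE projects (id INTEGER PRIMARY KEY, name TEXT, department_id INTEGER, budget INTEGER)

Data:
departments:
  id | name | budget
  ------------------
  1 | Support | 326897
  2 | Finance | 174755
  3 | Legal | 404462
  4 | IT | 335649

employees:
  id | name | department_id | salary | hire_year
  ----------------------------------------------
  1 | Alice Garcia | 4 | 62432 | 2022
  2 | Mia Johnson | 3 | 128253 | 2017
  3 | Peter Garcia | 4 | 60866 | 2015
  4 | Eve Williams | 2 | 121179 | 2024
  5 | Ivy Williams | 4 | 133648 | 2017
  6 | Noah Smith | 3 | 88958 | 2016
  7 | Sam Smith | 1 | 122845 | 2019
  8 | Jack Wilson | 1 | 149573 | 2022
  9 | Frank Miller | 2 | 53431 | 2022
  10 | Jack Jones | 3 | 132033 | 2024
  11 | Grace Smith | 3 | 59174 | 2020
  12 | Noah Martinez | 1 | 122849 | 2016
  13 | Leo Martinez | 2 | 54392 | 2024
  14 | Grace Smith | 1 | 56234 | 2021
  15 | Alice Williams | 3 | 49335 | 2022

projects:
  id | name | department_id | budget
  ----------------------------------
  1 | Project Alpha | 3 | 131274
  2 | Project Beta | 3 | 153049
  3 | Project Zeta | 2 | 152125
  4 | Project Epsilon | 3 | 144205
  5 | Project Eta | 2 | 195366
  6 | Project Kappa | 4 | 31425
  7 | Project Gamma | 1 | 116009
SELECT p.name FROM departments p LEFT JOIN projects c ON c.department_id = p.id WHERE c.id IS NULL

Execution result:
(no rows)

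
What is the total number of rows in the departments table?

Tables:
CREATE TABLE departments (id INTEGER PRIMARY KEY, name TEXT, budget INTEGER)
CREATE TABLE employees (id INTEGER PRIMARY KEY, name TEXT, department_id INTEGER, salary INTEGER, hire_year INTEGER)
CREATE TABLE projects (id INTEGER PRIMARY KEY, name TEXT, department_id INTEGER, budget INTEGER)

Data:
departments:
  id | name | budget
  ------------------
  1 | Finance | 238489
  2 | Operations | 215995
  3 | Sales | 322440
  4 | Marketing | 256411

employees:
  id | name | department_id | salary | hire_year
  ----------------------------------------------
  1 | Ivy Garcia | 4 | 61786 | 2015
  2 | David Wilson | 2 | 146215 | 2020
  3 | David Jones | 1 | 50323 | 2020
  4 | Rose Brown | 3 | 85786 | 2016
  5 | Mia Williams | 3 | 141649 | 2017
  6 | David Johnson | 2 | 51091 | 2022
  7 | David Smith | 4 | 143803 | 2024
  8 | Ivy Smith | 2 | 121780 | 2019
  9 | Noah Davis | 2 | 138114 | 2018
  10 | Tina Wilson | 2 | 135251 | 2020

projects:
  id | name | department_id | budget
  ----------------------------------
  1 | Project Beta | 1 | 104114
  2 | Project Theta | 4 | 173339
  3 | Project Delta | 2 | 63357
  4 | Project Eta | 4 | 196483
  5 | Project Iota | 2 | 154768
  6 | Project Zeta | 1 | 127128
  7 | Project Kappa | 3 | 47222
SELECT COUNT(*) FROM departments

Execution result:
4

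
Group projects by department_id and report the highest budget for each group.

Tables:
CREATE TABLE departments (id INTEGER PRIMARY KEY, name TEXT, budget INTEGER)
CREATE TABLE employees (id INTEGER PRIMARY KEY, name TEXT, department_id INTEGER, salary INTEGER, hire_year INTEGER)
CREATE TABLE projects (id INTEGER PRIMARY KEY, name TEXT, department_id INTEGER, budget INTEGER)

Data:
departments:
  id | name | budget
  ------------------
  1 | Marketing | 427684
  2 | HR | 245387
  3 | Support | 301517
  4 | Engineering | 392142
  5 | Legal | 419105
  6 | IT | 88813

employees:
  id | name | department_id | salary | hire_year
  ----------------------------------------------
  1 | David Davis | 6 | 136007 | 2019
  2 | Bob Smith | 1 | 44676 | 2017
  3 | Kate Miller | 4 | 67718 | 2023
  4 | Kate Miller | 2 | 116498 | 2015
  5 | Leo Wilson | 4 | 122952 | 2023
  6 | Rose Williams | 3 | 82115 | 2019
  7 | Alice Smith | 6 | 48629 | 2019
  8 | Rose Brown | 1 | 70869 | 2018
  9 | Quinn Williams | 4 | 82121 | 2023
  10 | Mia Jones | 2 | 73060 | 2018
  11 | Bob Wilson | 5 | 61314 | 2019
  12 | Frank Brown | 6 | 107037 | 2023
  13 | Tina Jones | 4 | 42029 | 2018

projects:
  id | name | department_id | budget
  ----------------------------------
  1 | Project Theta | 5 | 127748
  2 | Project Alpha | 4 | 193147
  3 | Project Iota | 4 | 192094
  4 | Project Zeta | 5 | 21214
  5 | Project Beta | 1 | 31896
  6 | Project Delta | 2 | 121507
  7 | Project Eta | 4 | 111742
SELECT department_id, MAX(budget) AS max_budget FROM projects GROUP BY department_id

Execution result:
department_id | max_budget
1 | 31896
2 | 121507
4 | 193147
5 | 127748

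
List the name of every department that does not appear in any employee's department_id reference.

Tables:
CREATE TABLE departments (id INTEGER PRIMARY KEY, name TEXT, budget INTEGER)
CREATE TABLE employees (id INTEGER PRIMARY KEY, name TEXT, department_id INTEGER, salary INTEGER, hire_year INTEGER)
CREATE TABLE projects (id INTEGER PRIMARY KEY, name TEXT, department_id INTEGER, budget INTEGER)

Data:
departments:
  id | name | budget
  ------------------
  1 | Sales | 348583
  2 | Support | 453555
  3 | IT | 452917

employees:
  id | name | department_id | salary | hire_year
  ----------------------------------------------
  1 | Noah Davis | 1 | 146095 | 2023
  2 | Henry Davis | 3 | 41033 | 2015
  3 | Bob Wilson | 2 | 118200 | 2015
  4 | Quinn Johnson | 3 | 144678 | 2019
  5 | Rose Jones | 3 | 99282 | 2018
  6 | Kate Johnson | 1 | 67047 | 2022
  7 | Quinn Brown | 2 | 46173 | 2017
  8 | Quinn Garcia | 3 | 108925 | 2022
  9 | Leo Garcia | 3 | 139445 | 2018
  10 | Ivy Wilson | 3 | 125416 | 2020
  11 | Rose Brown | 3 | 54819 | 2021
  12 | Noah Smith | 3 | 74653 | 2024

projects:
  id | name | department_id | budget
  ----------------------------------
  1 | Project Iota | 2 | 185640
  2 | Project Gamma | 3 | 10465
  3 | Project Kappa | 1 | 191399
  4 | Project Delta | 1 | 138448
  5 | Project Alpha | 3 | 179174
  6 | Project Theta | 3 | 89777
SELECT p.name FROM departments p LEFT JOIN employees c ON c.department_id = p.id WHERE c.id IS NULL

Execution result:
(no rows)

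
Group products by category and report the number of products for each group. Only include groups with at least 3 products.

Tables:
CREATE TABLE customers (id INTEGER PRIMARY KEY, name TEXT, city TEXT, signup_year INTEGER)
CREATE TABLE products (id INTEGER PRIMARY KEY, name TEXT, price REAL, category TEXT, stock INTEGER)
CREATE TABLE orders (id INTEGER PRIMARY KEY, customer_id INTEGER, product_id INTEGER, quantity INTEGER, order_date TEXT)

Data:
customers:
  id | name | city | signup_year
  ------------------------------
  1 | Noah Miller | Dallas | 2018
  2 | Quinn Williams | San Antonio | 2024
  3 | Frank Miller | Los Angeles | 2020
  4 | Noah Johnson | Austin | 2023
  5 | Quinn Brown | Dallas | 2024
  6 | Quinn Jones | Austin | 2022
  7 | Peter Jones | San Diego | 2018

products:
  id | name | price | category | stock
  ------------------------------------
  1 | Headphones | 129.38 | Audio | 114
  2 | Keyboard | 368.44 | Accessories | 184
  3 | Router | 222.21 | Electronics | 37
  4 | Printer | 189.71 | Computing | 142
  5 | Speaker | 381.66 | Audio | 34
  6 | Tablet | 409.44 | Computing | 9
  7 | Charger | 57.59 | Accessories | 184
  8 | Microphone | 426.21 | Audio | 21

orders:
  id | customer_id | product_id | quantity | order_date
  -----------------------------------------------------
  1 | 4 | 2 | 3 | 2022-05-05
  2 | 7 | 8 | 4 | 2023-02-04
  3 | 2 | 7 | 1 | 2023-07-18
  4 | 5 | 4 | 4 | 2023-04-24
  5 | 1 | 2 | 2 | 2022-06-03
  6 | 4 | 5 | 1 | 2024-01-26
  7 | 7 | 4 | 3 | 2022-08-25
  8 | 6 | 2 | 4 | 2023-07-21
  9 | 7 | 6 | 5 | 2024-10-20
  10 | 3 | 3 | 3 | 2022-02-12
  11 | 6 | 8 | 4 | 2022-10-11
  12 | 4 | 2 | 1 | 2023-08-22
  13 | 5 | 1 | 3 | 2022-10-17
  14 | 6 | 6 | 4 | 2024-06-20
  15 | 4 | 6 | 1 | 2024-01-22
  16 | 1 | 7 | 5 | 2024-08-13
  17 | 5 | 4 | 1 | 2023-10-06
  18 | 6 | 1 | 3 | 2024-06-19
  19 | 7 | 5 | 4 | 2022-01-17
SELECT category, COUNT(*) AS n FROM products GROUP BY category HAVING COUNT(*) >= 3

Execution result:
category | n
Audio | 3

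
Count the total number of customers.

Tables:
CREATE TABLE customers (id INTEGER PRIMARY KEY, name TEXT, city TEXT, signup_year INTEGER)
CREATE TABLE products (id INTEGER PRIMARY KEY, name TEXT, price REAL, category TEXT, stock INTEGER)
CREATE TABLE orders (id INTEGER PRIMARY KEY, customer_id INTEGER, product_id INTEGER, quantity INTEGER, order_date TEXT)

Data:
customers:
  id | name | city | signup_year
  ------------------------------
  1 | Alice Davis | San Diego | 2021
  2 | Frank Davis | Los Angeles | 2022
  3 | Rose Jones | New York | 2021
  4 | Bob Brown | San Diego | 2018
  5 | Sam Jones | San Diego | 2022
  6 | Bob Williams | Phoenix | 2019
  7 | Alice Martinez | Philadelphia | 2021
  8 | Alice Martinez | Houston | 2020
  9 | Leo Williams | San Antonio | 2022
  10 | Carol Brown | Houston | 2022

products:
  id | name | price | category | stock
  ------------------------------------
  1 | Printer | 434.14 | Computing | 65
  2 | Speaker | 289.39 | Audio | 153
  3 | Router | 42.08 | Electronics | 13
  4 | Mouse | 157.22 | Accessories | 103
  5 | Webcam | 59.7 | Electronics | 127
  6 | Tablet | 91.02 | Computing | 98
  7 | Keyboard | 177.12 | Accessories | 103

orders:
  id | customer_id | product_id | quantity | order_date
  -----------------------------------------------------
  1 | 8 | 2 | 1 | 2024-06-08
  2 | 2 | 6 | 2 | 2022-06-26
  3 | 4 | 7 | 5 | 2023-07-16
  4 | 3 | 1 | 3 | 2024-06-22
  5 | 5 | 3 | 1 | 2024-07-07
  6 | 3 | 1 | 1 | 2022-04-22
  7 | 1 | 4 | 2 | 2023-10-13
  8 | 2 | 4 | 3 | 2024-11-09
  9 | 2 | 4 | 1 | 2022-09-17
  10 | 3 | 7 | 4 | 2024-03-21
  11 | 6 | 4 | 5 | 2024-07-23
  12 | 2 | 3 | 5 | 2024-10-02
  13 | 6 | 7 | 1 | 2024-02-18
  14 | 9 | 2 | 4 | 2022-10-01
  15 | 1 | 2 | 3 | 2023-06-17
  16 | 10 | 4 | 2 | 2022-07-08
SELECT COUNT(*) FROM customers

Execution result:
10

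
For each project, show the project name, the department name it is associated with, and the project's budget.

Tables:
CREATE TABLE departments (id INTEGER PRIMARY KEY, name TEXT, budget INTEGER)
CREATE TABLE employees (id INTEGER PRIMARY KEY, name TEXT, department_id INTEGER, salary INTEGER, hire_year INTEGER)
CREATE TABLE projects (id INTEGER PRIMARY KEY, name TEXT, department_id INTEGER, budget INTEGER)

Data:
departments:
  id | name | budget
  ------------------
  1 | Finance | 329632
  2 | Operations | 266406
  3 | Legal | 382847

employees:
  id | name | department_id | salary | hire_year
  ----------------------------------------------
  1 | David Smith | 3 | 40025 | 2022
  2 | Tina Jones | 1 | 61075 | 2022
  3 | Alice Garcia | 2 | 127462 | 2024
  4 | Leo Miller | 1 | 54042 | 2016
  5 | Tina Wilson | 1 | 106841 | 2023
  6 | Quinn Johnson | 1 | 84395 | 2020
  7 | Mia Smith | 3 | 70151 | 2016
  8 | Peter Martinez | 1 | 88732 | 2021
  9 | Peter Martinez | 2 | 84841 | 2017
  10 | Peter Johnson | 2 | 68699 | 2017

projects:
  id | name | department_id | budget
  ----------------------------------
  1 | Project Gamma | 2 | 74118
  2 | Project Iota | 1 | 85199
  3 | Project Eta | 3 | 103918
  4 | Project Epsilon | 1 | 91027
SELECT c.name, p.name AS department, c.budget FROM projects c JOIN departments p ON c.department_id = p.id

Execution result:
name | department | budget
Project Gamma | Operations | 74118
Project Iota | Finance | 85199
Project Eta | Legal | 103918
Project Epsilon | Finance | 91027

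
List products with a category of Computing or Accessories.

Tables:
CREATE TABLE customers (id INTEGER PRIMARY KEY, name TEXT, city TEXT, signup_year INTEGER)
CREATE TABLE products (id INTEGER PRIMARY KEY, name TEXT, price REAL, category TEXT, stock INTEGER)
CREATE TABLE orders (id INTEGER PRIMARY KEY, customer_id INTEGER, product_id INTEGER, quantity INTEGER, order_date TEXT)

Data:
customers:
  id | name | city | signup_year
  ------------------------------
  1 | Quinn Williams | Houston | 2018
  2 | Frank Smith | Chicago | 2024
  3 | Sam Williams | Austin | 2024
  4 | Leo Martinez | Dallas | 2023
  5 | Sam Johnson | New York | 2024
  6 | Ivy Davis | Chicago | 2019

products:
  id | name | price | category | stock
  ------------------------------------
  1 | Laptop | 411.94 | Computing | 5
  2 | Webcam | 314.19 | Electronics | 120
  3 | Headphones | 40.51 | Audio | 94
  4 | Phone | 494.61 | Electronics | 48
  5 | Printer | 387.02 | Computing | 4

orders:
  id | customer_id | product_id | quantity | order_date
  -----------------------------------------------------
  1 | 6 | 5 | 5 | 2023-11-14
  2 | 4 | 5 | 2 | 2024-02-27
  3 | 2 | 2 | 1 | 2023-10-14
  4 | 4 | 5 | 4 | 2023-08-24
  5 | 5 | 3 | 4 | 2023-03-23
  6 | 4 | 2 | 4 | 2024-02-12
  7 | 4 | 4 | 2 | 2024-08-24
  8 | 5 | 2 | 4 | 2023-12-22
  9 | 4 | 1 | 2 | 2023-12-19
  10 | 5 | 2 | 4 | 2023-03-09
SELECT name, category FROM products WHERE category IN ('Computing', 'Accessories')

Execution result:
name | category
Laptop | Computing
Printer | Computing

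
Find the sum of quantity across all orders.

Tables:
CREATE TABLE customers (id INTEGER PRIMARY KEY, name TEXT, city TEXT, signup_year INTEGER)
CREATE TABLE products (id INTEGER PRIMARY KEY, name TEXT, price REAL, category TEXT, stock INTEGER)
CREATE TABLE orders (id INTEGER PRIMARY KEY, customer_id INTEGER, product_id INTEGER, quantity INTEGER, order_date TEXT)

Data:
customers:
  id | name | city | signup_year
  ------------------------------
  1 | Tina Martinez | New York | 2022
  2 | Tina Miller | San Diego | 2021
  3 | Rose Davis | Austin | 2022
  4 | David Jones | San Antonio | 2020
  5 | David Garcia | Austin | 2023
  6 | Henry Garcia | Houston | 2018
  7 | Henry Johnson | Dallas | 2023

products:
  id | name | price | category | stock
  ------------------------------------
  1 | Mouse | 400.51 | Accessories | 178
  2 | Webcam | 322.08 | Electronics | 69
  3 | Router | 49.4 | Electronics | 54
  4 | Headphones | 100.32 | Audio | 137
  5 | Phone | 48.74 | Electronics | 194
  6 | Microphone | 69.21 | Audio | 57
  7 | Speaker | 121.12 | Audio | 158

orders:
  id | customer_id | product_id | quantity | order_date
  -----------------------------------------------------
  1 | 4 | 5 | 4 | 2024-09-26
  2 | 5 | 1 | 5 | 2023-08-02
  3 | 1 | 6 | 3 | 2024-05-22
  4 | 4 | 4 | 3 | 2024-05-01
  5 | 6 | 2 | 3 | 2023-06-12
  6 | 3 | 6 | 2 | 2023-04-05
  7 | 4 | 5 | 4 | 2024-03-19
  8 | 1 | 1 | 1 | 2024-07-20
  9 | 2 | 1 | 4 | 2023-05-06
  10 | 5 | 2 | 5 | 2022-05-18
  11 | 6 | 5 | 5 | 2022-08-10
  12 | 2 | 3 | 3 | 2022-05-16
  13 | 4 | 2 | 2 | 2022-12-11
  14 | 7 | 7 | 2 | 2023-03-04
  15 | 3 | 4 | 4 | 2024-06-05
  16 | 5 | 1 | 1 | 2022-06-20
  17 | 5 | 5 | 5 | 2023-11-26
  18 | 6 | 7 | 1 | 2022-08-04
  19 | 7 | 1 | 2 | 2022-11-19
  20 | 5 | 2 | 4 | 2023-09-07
SELECT SUM(quantity) FROM orders

Execution result:
63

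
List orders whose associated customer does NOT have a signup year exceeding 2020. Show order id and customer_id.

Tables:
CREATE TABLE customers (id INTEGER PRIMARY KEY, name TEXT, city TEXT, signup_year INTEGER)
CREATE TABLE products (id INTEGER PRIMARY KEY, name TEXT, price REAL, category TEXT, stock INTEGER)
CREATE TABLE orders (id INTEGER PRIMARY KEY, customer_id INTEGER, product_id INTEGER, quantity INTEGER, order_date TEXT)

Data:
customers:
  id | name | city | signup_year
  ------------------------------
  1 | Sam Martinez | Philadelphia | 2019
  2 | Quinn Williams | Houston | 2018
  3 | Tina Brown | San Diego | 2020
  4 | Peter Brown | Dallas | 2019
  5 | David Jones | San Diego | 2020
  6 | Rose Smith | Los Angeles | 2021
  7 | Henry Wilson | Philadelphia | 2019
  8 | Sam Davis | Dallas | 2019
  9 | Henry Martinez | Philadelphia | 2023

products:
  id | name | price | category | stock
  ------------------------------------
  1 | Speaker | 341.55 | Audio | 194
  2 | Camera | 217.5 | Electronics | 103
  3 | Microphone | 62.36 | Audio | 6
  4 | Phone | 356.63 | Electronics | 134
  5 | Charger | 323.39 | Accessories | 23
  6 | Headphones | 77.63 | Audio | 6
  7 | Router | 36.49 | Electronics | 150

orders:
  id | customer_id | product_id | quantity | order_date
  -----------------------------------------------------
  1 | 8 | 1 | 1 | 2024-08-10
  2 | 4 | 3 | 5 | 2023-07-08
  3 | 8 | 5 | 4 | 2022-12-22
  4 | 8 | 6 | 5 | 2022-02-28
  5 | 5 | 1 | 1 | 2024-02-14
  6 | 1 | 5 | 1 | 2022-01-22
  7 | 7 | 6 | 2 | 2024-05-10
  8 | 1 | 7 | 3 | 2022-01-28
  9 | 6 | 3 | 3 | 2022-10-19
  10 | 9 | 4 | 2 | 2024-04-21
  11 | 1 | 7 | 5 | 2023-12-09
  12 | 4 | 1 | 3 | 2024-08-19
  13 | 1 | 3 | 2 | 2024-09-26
SELECT id, customer_id FROM orders WHERE customer_id NOT IN (SELECT id FROM customers WHERE signup_year > 2020)

Execution result:
id | customer_id
1 | 8
2 | 4
3 | 8
4 | 8
5 | 5
6 | 1
7 | 7
8 | 1
11 | 1
12 | 4
13 | 1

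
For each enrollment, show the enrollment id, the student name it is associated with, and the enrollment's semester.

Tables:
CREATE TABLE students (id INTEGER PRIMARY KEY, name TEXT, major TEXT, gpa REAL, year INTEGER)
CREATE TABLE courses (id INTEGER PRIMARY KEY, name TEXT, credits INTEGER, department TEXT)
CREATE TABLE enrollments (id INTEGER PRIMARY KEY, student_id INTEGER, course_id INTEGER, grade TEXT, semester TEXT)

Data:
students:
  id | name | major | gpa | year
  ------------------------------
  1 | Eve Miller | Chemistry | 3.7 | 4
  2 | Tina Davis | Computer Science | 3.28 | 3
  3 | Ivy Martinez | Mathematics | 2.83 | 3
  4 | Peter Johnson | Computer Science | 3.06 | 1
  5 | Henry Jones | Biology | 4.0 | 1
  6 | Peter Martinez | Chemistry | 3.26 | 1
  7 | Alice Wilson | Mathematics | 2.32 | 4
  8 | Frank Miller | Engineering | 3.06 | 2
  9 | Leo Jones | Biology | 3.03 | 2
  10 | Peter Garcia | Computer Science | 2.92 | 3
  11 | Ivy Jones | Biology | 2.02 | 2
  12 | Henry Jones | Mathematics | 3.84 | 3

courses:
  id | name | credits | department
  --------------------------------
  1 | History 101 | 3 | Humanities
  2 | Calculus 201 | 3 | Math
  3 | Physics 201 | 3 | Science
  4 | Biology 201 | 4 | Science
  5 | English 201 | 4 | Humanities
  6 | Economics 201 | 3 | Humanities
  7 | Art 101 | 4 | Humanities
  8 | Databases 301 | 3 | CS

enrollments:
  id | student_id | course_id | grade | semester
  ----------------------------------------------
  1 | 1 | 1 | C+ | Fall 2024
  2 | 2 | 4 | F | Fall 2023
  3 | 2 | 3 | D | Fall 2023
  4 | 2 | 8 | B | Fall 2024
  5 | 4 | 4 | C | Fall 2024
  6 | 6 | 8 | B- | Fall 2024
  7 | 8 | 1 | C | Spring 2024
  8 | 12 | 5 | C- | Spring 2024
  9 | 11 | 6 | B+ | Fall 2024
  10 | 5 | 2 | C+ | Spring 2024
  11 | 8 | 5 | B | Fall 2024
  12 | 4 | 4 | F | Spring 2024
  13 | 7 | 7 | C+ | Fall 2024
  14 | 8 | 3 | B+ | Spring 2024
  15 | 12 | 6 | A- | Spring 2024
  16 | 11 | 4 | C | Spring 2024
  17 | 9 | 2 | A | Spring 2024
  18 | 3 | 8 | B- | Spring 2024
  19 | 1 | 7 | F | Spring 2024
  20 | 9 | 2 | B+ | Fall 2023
SELECT c.id, p.name AS student, c.semester FROM enrollments c JOIN students p ON c.student_id = p.id

Execution result:
id | student | semester
1 | Eve Miller | Fall 2024
2 | Tina Davis | Fall 2023
3 | Tina Davis | Fall 2023
4 | Tina Davis | Fall 2024
5 | Peter Johnson | Fall 2024
6 | Peter Martinez | Fall 2024
7 | Frank Miller | Spring 2024
8 | Henry Jones | Spring 2024
9 | Ivy Jones | Fall 2024
10 | Henry Jones | Spring 2024
11 | Frank Miller | Fall 2024
12 | Peter Johnson | Spring 2024
13 | Alice Wilson | Fall 2024
14 | Frank Miller | Spring 2024
15 | Henry Jones | Spring 2024
16 | Ivy Jones | Spring 2024
17 | Leo Jones | Spring 2024
18 | Ivy Martinez | Spring 2024
19 | Eve Miller | Spring 2024
20 | Leo Jones | Fall 2023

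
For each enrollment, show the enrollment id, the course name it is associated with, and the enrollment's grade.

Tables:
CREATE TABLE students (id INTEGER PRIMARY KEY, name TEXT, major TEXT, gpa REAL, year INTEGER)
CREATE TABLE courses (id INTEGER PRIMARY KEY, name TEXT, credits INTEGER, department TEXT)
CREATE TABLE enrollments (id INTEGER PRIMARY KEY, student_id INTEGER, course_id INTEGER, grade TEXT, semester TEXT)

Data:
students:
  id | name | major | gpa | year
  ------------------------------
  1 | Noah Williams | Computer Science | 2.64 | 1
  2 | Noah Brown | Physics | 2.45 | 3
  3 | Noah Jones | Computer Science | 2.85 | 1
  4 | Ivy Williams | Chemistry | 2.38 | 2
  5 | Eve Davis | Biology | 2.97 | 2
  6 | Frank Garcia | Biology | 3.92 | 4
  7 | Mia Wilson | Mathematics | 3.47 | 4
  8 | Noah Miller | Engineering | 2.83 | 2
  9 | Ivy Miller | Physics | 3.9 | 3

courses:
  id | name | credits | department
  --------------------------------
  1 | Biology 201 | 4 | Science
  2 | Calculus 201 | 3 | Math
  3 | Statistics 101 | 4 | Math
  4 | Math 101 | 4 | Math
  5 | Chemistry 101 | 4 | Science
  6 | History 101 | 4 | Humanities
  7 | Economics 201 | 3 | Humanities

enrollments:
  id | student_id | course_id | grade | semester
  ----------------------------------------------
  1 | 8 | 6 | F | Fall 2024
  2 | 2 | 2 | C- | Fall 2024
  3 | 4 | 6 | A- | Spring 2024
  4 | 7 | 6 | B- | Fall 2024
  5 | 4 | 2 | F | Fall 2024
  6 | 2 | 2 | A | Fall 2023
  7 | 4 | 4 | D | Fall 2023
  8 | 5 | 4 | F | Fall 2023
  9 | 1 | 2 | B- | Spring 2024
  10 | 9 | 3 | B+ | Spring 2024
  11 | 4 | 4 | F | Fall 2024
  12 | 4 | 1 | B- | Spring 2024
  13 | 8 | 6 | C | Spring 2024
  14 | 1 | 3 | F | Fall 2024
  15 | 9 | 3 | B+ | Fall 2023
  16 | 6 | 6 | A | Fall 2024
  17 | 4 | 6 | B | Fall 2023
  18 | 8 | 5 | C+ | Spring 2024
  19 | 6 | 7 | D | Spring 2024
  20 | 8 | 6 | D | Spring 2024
SELECT c.id, p.name AS course, c.grade FROM enrollments c JOIN courses p ON c.course_id = p.id

Execution result:
id | course | grade
1 | History 101 | F
2 | Calculus 201 | C-
3 | History 101 | A-
4 | History 101 | B-
5 | Calculus 201 | F
6 | Calculus 201 | A
7 | Math 101 | D
8 | Math 101 | F
9 | Calculus 201 | B-
10 | Statistics 101 | B+
11 | Math 101 | F
12 | Biology 201 | B-
13 | History 101 | C
14 | Statistics 101 | F
15 | Statistics 101 | B+
16 | History 101 | A
17 | History 101 | B
18 | Chemistry 101 | C+
19 | Economics 201 | D
20 | History 101 | D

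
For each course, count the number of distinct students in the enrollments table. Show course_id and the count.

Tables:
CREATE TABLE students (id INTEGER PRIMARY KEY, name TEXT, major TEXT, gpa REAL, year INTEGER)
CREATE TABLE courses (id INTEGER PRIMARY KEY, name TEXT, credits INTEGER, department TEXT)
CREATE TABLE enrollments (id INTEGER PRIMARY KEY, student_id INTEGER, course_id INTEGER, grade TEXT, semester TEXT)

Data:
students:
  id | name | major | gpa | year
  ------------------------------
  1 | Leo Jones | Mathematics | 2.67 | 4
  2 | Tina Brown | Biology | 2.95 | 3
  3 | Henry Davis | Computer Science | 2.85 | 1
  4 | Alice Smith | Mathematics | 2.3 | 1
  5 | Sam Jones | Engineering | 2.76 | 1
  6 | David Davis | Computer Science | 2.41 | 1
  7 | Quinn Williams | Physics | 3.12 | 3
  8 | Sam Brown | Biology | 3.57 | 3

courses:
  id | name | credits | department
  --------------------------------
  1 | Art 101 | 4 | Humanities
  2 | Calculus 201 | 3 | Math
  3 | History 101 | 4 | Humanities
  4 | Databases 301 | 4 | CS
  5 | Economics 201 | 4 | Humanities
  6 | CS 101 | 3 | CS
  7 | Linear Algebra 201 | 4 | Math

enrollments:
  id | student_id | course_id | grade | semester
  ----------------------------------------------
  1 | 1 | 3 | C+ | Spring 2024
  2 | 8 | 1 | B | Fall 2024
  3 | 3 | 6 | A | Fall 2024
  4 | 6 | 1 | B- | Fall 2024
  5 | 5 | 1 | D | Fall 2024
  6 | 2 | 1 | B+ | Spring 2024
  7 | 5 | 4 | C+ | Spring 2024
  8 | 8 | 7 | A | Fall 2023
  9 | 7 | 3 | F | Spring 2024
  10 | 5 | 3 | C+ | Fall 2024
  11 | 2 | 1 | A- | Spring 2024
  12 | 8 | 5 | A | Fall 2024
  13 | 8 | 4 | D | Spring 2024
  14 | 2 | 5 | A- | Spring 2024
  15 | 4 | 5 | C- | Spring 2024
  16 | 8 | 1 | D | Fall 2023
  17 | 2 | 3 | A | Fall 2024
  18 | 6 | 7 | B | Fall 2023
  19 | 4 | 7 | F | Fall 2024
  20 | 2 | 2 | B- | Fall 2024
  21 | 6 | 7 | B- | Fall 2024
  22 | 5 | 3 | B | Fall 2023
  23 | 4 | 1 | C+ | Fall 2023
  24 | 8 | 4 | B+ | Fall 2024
SELECT course_id, COUNT(DISTINCT student_id) AS distinct_student_count FROM enrollments GROUP BY course_id

Execution result:
course_id | distinct_student_count
1 | 5
2 | 1
3 | 4
4 | 2
5 | 3
6 | 1
7 | 3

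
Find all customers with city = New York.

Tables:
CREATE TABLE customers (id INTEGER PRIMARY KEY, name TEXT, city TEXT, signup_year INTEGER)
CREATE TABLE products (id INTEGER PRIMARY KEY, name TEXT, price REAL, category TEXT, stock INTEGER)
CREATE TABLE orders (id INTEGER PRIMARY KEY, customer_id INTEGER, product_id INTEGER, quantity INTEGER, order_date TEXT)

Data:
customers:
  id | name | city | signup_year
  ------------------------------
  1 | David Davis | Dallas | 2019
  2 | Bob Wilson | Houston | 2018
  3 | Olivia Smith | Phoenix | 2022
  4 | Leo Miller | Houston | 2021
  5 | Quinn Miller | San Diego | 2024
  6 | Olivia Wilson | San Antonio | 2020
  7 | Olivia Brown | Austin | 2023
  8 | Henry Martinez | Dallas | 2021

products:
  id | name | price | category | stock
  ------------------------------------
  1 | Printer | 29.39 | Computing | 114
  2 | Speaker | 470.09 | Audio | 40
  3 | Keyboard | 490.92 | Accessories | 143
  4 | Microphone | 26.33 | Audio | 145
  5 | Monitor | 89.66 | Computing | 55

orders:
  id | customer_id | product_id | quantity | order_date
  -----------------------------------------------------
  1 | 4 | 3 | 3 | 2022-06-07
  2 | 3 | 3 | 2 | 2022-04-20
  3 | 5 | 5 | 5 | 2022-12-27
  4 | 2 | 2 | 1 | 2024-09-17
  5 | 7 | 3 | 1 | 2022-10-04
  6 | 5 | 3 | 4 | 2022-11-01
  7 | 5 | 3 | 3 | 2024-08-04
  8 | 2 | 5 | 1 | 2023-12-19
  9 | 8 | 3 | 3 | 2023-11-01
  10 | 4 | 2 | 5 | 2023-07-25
SELECT name, city FROM customers WHERE city = 'New York'

Execution result:
(no rows)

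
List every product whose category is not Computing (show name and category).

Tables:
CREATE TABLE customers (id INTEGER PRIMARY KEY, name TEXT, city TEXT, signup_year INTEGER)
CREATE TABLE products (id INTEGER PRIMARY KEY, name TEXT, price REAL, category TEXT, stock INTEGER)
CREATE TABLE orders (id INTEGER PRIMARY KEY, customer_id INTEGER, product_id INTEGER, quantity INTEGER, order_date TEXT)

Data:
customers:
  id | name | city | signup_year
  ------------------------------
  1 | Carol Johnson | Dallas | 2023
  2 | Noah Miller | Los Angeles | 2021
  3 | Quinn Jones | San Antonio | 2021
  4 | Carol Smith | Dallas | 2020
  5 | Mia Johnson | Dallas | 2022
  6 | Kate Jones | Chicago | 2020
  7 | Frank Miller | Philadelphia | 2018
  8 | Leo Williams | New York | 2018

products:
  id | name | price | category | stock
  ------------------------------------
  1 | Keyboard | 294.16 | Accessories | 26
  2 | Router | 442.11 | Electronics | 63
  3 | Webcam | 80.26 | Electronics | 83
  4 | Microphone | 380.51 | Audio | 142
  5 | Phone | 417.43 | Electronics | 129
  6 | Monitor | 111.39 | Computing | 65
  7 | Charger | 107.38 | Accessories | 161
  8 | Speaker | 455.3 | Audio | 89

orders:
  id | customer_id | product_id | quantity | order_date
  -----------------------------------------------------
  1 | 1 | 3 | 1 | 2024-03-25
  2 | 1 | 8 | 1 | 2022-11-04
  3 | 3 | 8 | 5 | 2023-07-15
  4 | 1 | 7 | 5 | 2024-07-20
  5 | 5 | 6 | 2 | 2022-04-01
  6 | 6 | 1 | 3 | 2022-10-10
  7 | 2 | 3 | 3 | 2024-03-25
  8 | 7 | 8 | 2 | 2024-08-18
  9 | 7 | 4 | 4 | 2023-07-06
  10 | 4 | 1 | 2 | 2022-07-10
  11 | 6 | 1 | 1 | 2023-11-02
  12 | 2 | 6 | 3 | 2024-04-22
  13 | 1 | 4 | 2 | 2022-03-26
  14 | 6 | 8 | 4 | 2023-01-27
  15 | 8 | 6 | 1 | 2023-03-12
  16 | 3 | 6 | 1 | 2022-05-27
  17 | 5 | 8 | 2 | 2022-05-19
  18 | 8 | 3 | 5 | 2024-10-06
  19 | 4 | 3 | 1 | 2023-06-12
SELECT name, category FROM products WHERE category <> 'Computing'

Execution result:
name | category
Keyboard | Accessories
Router | Electronics
Webcam | Electronics
Microphone | Audio
Phone | Electronics
Charger | Accessories
Speaker | Audio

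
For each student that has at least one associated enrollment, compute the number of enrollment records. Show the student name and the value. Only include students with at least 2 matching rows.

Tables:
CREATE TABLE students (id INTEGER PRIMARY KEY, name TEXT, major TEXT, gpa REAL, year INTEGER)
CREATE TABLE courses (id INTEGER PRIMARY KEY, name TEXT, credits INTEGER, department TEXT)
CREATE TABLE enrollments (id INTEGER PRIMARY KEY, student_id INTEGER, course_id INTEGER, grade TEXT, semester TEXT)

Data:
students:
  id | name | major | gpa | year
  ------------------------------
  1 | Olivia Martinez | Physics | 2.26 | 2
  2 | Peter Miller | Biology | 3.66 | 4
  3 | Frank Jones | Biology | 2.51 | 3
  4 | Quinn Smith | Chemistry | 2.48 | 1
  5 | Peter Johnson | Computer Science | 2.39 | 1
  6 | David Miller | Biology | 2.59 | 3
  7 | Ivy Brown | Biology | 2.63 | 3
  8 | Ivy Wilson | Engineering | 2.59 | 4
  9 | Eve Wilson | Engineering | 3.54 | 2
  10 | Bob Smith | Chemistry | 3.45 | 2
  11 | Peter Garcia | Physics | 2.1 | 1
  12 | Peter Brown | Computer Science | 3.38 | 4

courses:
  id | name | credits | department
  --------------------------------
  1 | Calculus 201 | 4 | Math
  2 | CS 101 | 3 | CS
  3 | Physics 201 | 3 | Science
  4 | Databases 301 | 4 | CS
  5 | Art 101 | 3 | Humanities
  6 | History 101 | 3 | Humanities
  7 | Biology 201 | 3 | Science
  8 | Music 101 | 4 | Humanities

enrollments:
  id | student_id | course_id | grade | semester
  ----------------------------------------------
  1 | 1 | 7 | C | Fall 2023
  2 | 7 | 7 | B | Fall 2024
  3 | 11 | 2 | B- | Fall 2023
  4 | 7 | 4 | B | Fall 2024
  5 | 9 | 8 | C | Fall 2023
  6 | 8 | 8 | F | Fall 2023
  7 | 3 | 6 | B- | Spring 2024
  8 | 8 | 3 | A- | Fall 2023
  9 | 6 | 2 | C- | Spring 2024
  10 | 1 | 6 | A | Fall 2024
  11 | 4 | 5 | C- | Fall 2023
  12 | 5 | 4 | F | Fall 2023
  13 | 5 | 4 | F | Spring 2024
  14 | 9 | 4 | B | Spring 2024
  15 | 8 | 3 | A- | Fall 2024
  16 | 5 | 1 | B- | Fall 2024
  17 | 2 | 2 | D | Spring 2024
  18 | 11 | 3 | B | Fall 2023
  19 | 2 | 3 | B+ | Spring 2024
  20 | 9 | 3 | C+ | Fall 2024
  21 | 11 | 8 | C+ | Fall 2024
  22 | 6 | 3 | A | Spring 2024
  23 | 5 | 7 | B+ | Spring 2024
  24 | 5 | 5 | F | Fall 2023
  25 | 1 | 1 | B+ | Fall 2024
SELECT p.name, COUNT(*) AS n FROM enrollments c JOIN students p ON c.student_id = p.id GROUP BY p.id, p.name HAVING COUNT(*) >= 2

Execution result:
name | n
Olivia Martinez | 3
Peter Miller | 2
Peter Johnson | 5
David Miller | 2
Ivy Brown | 2
Ivy Wilson | 3
Eve Wilson | 3
Peter Garcia | 3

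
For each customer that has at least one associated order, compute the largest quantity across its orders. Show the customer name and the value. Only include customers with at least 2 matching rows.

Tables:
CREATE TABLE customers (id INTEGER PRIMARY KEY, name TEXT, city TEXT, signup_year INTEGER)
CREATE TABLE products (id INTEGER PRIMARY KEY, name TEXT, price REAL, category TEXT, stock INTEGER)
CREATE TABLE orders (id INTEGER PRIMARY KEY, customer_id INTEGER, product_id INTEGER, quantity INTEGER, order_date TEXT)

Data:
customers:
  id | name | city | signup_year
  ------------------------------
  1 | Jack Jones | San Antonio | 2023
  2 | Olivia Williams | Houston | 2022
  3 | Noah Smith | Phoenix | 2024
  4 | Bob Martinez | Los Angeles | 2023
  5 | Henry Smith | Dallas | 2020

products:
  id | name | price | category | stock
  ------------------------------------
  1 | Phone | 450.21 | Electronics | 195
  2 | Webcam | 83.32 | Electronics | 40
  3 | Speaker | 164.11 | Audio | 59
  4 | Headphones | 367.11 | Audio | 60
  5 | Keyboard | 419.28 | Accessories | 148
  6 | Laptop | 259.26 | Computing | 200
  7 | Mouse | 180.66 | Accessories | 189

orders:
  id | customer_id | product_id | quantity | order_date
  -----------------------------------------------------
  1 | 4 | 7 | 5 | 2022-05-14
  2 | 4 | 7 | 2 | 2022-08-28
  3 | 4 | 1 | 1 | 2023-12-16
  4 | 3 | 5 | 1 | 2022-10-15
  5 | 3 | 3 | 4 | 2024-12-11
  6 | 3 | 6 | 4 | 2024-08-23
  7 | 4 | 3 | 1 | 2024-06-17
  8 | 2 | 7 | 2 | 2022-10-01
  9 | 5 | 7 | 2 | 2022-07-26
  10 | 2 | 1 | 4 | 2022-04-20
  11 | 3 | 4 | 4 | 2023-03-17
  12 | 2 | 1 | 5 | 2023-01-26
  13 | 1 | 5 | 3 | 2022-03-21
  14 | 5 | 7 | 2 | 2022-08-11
SELECT p.name, MAX(c.quantity) AS max_quantity FROM orders c JOIN customers p ON c.customer_id = p.id GROUP BY p.id, p.name HAVING COUNT(*) >= 2

Execution result:
name | max_quantity
Olivia Williams | 5
Noah Smith | 4
Bob Martinez | 5
Henry Smith | 2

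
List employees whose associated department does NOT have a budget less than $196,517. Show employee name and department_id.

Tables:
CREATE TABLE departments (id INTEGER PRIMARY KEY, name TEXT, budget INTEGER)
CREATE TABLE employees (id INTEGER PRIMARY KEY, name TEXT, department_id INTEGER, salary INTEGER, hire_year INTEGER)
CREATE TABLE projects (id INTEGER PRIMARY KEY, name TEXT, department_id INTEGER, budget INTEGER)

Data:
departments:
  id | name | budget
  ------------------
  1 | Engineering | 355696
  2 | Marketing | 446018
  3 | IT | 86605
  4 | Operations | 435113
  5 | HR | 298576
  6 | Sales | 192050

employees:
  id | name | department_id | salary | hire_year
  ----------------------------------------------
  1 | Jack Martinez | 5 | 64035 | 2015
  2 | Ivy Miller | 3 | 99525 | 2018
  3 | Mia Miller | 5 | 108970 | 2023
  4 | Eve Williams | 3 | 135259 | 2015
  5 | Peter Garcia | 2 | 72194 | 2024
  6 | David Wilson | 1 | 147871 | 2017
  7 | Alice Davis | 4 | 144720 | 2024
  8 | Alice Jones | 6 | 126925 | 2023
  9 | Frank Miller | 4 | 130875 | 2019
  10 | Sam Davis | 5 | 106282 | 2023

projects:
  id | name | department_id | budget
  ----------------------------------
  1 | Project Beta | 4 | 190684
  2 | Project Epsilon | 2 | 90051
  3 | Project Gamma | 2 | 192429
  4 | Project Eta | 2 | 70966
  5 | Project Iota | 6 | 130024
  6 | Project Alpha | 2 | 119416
SELECT name, department_id FROM employees WHERE department_id NOT IN (SELECT id FROM departments WHERE budget < 196517)

Execution result:
name | department_id
Jack Martinez | 5
Mia Miller | 5
Peter Garcia | 2
David Wilson | 1
Alice Davis | 4
Frank Miller | 4
Sam Davis | 5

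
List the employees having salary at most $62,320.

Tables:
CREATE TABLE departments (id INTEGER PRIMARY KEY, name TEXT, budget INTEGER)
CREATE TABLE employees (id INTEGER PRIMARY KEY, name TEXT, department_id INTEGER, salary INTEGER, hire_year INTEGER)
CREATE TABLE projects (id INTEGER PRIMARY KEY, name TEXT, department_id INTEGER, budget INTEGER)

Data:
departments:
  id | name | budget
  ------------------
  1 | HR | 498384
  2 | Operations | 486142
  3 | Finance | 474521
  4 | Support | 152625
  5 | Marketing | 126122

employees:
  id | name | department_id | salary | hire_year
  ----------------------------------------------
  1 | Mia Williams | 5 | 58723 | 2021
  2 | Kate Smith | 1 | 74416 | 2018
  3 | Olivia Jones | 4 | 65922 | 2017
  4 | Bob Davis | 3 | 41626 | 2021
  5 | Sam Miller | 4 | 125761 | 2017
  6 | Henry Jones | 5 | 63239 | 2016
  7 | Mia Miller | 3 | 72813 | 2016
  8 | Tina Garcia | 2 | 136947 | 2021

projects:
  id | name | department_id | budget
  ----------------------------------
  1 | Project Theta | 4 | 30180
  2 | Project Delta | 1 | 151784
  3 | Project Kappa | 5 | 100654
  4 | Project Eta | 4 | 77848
SELECT name, salary FROM employees WHERE salary <= 62320

Execution result:
name | salary
Mia Williams | 58723
Bob Davis | 41626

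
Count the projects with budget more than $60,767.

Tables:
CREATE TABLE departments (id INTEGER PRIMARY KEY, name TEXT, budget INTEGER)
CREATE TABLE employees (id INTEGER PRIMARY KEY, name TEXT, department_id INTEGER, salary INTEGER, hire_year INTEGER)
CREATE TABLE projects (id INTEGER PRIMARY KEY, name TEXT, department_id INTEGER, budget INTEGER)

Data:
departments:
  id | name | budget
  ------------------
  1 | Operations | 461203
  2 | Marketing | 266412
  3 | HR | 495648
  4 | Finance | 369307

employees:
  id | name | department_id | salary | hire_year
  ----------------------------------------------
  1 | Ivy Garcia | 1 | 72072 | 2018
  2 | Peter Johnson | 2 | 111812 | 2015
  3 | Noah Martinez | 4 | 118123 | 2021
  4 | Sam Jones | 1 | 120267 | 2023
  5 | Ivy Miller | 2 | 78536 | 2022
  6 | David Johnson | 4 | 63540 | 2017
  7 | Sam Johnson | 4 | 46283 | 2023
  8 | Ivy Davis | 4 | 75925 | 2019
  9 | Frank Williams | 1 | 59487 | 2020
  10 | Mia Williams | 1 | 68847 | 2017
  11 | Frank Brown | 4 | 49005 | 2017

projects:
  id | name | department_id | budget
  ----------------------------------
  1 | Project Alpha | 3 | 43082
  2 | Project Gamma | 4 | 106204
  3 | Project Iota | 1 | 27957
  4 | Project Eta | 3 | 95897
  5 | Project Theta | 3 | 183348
SELECT COUNT(*) FROM projects WHERE budget > 60767

Execution result:
3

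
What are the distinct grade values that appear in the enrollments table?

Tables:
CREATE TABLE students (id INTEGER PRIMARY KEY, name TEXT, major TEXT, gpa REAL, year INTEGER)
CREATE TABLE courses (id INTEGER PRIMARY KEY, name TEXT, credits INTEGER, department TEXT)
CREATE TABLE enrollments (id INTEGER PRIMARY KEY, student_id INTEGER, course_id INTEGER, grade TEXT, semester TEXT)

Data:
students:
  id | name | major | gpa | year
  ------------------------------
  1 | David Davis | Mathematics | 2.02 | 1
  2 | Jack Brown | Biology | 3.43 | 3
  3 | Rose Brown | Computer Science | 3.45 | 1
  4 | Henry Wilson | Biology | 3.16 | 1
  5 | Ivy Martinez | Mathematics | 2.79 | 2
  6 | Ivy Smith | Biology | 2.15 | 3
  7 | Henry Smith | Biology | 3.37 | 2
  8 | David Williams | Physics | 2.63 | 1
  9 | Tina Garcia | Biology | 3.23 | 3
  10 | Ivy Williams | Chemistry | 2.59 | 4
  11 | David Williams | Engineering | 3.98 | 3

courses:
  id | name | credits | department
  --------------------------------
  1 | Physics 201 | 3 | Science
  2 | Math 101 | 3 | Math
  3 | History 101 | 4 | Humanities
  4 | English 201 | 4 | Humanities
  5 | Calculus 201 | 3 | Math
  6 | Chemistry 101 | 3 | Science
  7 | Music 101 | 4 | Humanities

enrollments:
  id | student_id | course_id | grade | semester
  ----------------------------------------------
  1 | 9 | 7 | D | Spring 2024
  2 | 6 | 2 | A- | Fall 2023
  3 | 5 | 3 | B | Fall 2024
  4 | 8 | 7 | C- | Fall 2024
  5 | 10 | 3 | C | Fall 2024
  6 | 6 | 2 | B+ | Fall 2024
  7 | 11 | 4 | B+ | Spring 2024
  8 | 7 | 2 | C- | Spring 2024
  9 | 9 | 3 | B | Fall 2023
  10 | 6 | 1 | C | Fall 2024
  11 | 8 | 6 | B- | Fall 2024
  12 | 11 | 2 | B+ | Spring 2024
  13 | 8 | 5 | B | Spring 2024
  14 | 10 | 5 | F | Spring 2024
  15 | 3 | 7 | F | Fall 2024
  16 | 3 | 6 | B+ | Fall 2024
SELECT DISTINCT grade FROM enrollments

Execution result:
grade
D
A-
B
C-
C
B+
B-
F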